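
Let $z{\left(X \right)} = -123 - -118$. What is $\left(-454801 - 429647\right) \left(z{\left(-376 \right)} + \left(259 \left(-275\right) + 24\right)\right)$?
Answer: $62978004288$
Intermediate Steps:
$z{\left(X \right)} = -5$ ($z{\left(X \right)} = -123 + 118 = -5$)
$\left(-454801 - 429647\right) \left(z{\left(-376 \right)} + \left(259 \left(-275\right) + 24\right)\right) = \left(-454801 - 429647\right) \left(-5 + \left(259 \left(-275\right) + 24\right)\right) = \left(-454801 - 429647\right) \left(-5 + \left(-71225 + 24\right)\right) = \left(-454801 - 429647\right) \left(-5 - 71201\right) = \left(-884448\right) \left(-71206\right) = 62978004288$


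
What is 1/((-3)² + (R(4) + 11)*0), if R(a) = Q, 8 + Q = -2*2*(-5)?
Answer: ⅑ ≈ 0.11111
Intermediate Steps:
Q = 12 (Q = -8 - 2*2*(-5) = -8 - 4*(-5) = -8 + 20 = 12)
R(a) = 12
1/((-3)² + (R(4) + 11)*0) = 1/((-3)² + (12 + 11)*0) = 1/(9 + 23*0) = 1/(9 + 0) = 1/9 = ⅑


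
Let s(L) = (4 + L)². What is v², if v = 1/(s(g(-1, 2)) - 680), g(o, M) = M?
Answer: 1/414736 ≈ 2.4112e-6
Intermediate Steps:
v = -1/644 (v = 1/((4 + 2)² - 680) = 1/(6² - 680) = 1/(36 - 680) = 1/(-644) = -1/644 ≈ -0.0015528)
v² = (-1/644)² = 1/414736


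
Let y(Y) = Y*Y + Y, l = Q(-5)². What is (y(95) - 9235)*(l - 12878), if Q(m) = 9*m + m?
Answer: 1193470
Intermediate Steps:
Q(m) = 10*m
l = 2500 (l = (10*(-5))² = (-50)² = 2500)
y(Y) = Y + Y² (y(Y) = Y² + Y = Y + Y²)
(y(95) - 9235)*(l - 12878) = (95*(1 + 95) - 9235)*(2500 - 12878) = (95*96 - 9235)*(-10378) = (9120 - 9235)*(-10378) = -115*(-10378) = 1193470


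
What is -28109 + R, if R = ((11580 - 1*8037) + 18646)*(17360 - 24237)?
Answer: -152621862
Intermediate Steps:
R = -152593753 (R = ((11580 - 8037) + 18646)*(-6877) = (3543 + 18646)*(-6877) = 22189*(-6877) = -152593753)
-28109 + R = -28109 - 152593753 = -152621862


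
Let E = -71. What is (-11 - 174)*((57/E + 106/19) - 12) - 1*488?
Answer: 1144513/1349 ≈ 848.42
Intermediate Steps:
(-11 - 174)*((57/E + 106/19) - 12) - 1*488 = (-11 - 174)*((57/(-71) + 106/19) - 12) - 1*488 = -185*((57*(-1/71) + 106*(1/19)) - 12) - 488 = -185*((-57/71 + 106/19) - 12) - 488 = -185*(6443/1349 - 12) - 488 = -185*(-9745/1349) - 488 = 1802825/1349 - 488 = 1144513/1349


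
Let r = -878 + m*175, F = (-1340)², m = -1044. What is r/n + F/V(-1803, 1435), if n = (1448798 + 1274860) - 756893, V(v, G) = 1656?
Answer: 441402403604/407120355 ≈ 1084.2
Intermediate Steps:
F = 1795600
n = 1966765 (n = 2723658 - 756893 = 1966765)
r = -183578 (r = -878 - 1044*175 = -878 - 182700 = -183578)
r/n + F/V(-1803, 1435) = -183578/1966765 + 1795600/1656 = -183578*1/1966765 + 1795600*(1/1656) = -183578/1966765 + 224450/207 = 441402403604/407120355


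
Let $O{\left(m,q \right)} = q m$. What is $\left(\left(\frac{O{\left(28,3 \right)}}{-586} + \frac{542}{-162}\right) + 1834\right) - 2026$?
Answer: $- \frac{4639541}{23733} \approx -195.49$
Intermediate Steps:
$O{\left(m,q \right)} = m q$
$\left(\left(\frac{O{\left(28,3 \right)}}{-586} + \frac{542}{-162}\right) + 1834\right) - 2026 = \left(\left(\frac{28 \cdot 3}{-586} + \frac{542}{-162}\right) + 1834\right) - 2026 = \left(\left(84 \left(- \frac{1}{586}\right) + 542 \left(- \frac{1}{162}\right)\right) + 1834\right) - 2026 = \left(\left(- \frac{42}{293} - \frac{271}{81}\right) + 1834\right) - 2026 = \left(- \frac{82805}{23733} + 1834\right) - 2026 = \frac{43443517}{23733} - 2026 = - \frac{4639541}{23733}$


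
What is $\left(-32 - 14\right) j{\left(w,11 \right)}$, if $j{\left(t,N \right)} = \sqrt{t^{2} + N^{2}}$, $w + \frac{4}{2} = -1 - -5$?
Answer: $- 230 \sqrt{5} \approx -514.3$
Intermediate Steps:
$w = 2$ ($w = -2 - -4 = -2 + \left(-1 + 5\right) = -2 + 4 = 2$)
$j{\left(t,N \right)} = \sqrt{N^{2} + t^{2}}$
$\left(-32 - 14\right) j{\left(w,11 \right)} = \left(-32 - 14\right) \sqrt{11^{2} + 2^{2}} = - 46 \sqrt{121 + 4} = - 46 \sqrt{125} = - 46 \cdot 5 \sqrt{5} = - 230 \sqrt{5}$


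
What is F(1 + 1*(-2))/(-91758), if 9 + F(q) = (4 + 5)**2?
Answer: -12/15293 ≈ -0.00078467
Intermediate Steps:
F(q) = 72 (F(q) = -9 + (4 + 5)**2 = -9 + 9**2 = -9 + 81 = 72)
F(1 + 1*(-2))/(-91758) = 72/(-91758) = 72*(-1/91758) = -12/15293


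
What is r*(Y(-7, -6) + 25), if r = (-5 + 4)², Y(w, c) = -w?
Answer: 32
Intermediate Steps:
r = 1 (r = (-1)² = 1)
r*(Y(-7, -6) + 25) = 1*(-1*(-7) + 25) = 1*(7 + 25) = 1*32 = 32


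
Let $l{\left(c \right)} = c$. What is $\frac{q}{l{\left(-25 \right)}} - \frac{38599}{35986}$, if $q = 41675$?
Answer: $- \frac{60027261}{35986} \approx -1668.1$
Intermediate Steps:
$\frac{q}{l{\left(-25 \right)}} - \frac{38599}{35986} = \frac{41675}{-25} - \frac{38599}{35986} = 41675 \left(- \frac{1}{25}\right) - \frac{38599}{35986} = -1667 - \frac{38599}{35986} = - \frac{60027261}{35986}$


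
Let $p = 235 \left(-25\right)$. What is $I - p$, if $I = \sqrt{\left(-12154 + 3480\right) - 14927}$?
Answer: $5875 + i \sqrt{23601} \approx 5875.0 + 153.63 i$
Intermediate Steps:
$I = i \sqrt{23601}$ ($I = \sqrt{-8674 - 14927} = \sqrt{-23601} = i \sqrt{23601} \approx 153.63 i$)
$p = -5875$
$I - p = i \sqrt{23601} - -5875 = i \sqrt{23601} + 5875 = 5875 + i \sqrt{23601}$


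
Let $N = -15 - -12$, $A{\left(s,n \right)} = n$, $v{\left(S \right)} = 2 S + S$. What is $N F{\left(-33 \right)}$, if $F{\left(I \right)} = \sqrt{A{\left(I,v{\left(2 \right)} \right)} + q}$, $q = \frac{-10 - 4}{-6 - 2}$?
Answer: $- \frac{3 \sqrt{31}}{2} \approx -8.3517$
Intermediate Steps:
$v{\left(S \right)} = 3 S$
$q = \frac{7}{4}$ ($q = - \frac{14}{-8} = \left(-14\right) \left(- \frac{1}{8}\right) = \frac{7}{4} \approx 1.75$)
$F{\left(I \right)} = \frac{\sqrt{31}}{2}$ ($F{\left(I \right)} = \sqrt{3 \cdot 2 + \frac{7}{4}} = \sqrt{6 + \frac{7}{4}} = \sqrt{\frac{31}{4}} = \frac{\sqrt{31}}{2}$)
$N = -3$ ($N = -15 + 12 = -3$)
$N F{\left(-33 \right)} = - 3 \frac{\sqrt{31}}{2} = - \frac{3 \sqrt{31}}{2}$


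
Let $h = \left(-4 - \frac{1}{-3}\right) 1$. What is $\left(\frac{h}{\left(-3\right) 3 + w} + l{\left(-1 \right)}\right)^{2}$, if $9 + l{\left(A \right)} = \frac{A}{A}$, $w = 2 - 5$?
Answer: $\frac{76729}{1296} \approx 59.204$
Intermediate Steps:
$w = -3$
$l{\left(A \right)} = -8$ ($l{\left(A \right)} = -9 + \frac{A}{A} = -9 + 1 = -8$)
$h = - \frac{11}{3}$ ($h = \left(-4 - - \frac{1}{3}\right) 1 = \left(-4 + \frac{1}{3}\right) 1 = \left(- \frac{11}{3}\right) 1 = - \frac{11}{3} \approx -3.6667$)
$\left(\frac{h}{\left(-3\right) 3 + w} + l{\left(-1 \right)}\right)^{2} = \left(- \frac{11}{3 \left(\left(-3\right) 3 - 3\right)} - 8\right)^{2} = \left(- \frac{11}{3 \left(-9 - 3\right)} - 8\right)^{2} = \left(- \frac{11}{3 \left(-12\right)} - 8\right)^{2} = \left(\left(- \frac{11}{3}\right) \left(- \frac{1}{12}\right) - 8\right)^{2} = \left(\frac{11}{36} - 8\right)^{2} = \left(- \frac{277}{36}\right)^{2} = \frac{76729}{1296}$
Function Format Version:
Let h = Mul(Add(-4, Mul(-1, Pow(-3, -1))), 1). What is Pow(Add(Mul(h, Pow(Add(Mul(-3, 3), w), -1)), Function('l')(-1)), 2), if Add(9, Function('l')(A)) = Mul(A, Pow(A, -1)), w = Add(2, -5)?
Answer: Rational(76729, 1296) ≈ 59.204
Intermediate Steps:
w = -3
Function('l')(A) = -8 (Function('l')(A) = Add(-9, Mul(A, Pow(A, -1))) = Add(-9, 1) = -8)
h = Rational(-11, 3) (h = Mul(Add(-4, Mul(-1, Rational(-1, 3))), 1) = Mul(Add(-4, Rational(1, 3)), 1) = Mul(Rational(-11, 3), 1) = Rational(-11, 3) ≈ -3.6667)
Pow(Add(Mul(h, Pow(Add(Mul(-3, 3), w), -1)), Function('l')(-1)), 2) = Pow(Add(Mul(Rational(-11, 3), Pow(Add(Mul(-3, 3), -3), -1)), -8), 2) = Pow(Add(Mul(Rational(-11, 3), Pow(Add(-9, -3), -1)), -8), 2) = Pow(Add(Mul(Rational(-11, 3), Pow(-12, -1)), -8), 2) = Pow(Add(Mul(Rational(-11, 3), Rational(-1, 12)), -8), 2) = Pow(Add(Rational(11, 36), -8), 2) = Pow(Rational(-277, 36), 2) = Rational(76729, 1296)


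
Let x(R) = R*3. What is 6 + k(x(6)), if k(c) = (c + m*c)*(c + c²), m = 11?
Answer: 73878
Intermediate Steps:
x(R) = 3*R
k(c) = 12*c*(c + c²) (k(c) = (c + 11*c)*(c + c²) = (12*c)*(c + c²) = 12*c*(c + c²))
6 + k(x(6)) = 6 + 12*(3*6)²*(1 + 3*6) = 6 + 12*18²*(1 + 18) = 6 + 12*324*19 = 6 + 73872 = 73878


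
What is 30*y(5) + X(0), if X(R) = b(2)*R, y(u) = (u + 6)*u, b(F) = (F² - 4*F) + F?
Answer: 1650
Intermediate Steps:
b(F) = F² - 3*F
y(u) = u*(6 + u) (y(u) = (6 + u)*u = u*(6 + u))
X(R) = -2*R (X(R) = (2*(-3 + 2))*R = (2*(-1))*R = -2*R)
30*y(5) + X(0) = 30*(5*(6 + 5)) - 2*0 = 30*(5*11) + 0 = 30*55 + 0 = 1650 + 0 = 1650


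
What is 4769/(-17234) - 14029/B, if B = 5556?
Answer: -134136175/47876052 ≈ -2.8017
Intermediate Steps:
4769/(-17234) - 14029/B = 4769/(-17234) - 14029/5556 = 4769*(-1/17234) - 14029*1/5556 = -4769/17234 - 14029/5556 = -134136175/47876052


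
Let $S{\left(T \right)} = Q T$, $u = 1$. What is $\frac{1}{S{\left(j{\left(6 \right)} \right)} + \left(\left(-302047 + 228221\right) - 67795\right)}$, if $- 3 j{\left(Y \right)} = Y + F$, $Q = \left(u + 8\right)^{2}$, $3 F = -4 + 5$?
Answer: $- \frac{1}{141792} \approx -7.0526 \cdot 10^{-6}$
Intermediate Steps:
$F = \frac{1}{3}$ ($F = \frac{-4 + 5}{3} = \frac{1}{3} \cdot 1 = \frac{1}{3} \approx 0.33333$)
$Q = 81$ ($Q = \left(1 + 8\right)^{2} = 9^{2} = 81$)
$j{\left(Y \right)} = - \frac{1}{9} - \frac{Y}{3}$ ($j{\left(Y \right)} = - \frac{Y + \frac{1}{3}}{3} = - \frac{\frac{1}{3} + Y}{3} = - \frac{1}{9} - \frac{Y}{3}$)
$S{\left(T \right)} = 81 T$
$\frac{1}{S{\left(j{\left(6 \right)} \right)} + \left(\left(-302047 + 228221\right) - 67795\right)} = \frac{1}{81 \left(- \frac{1}{9} - 2\right) + \left(\left(-302047 + 228221\right) - 67795\right)} = \frac{1}{81 \left(- \frac{1}{9} - 2\right) - 141621} = \frac{1}{81 \left(- \frac{19}{9}\right) - 141621} = \frac{1}{-171 - 141621} = \frac{1}{-141792} = - \frac{1}{141792}$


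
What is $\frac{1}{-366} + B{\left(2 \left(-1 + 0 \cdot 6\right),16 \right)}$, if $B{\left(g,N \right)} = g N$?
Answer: $- \frac{11713}{366} \approx -32.003$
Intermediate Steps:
$B{\left(g,N \right)} = N g$
$\frac{1}{-366} + B{\left(2 \left(-1 + 0 \cdot 6\right),16 \right)} = \frac{1}{-366} + 16 \cdot 2 \left(-1 + 0 \cdot 6\right) = - \frac{1}{366} + 16 \cdot 2 \left(-1 + 0\right) = - \frac{1}{366} + 16 \cdot 2 \left(-1\right) = - \frac{1}{366} + 16 \left(-2\right) = - \frac{1}{366} - 32 = - \frac{11713}{366}$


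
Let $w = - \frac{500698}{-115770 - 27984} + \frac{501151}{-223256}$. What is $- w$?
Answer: $- \frac{19870685917}{16046971512} \approx -1.2383$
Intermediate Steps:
$w = \frac{19870685917}{16046971512}$ ($w = - \frac{500698}{-143754} + 501151 \left(- \frac{1}{223256}\right) = \left(-500698\right) \left(- \frac{1}{143754}\right) - \frac{501151}{223256} = \frac{250349}{71877} - \frac{501151}{223256} = \frac{19870685917}{16046971512} \approx 1.2383$)
$- w = \left(-1\right) \frac{19870685917}{16046971512} = - \frac{19870685917}{16046971512}$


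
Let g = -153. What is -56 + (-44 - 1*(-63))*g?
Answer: -2963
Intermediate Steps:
-56 + (-44 - 1*(-63))*g = -56 + (-44 - 1*(-63))*(-153) = -56 + (-44 + 63)*(-153) = -56 + 19*(-153) = -56 - 2907 = -2963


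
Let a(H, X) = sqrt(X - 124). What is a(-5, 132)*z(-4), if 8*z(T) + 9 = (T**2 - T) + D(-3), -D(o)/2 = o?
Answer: 17*sqrt(2)/4 ≈ 6.0104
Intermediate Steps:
a(H, X) = sqrt(-124 + X)
D(o) = -2*o
z(T) = -3/8 - T/8 + T**2/8 (z(T) = -9/8 + ((T**2 - T) - 2*(-3))/8 = -9/8 + ((T**2 - T) + 6)/8 = -9/8 + (6 + T**2 - T)/8 = -9/8 + (3/4 - T/8 + T**2/8) = -3/8 - T/8 + T**2/8)
a(-5, 132)*z(-4) = sqrt(-124 + 132)*(-3/8 - 1/8*(-4) + (1/8)*(-4)**2) = sqrt(8)*(-3/8 + 1/2 + (1/8)*16) = (2*sqrt(2))*(-3/8 + 1/2 + 2) = (2*sqrt(2))*(17/8) = 17*sqrt(2)/4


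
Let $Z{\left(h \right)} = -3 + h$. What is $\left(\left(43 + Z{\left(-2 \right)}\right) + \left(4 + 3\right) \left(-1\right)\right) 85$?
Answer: $2635$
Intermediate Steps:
$\left(\left(43 + Z{\left(-2 \right)}\right) + \left(4 + 3\right) \left(-1\right)\right) 85 = \left(\left(43 - 5\right) + \left(4 + 3\right) \left(-1\right)\right) 85 = \left(\left(43 - 5\right) + 7 \left(-1\right)\right) 85 = \left(38 - 7\right) 85 = 31 \cdot 85 = 2635$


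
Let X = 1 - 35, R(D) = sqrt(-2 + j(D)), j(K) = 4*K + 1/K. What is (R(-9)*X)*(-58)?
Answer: 13804*I*sqrt(7)/3 ≈ 12174.0*I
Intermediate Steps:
j(K) = 1/K + 4*K
R(D) = sqrt(-2 + 1/D + 4*D) (R(D) = sqrt(-2 + (1/D + 4*D)) = sqrt(-2 + 1/D + 4*D))
X = -34
(R(-9)*X)*(-58) = (sqrt(-2 + 1/(-9) + 4*(-9))*(-34))*(-58) = (sqrt(-2 - 1/9 - 36)*(-34))*(-58) = (sqrt(-343/9)*(-34))*(-58) = ((7*I*sqrt(7)/3)*(-34))*(-58) = -238*I*sqrt(7)/3*(-58) = 13804*I*sqrt(7)/3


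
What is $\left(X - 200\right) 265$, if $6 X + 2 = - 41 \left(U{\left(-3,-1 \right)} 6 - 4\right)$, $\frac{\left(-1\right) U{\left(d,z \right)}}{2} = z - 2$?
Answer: $-111035$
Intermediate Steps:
$U{\left(d,z \right)} = 4 - 2 z$ ($U{\left(d,z \right)} = - 2 \left(z - 2\right) = - 2 \left(-2 + z\right) = 4 - 2 z$)
$X = -219$ ($X = - \frac{1}{3} + \frac{\left(-41\right) \left(\left(4 - -2\right) 6 - 4\right)}{6} = - \frac{1}{3} + \frac{\left(-41\right) \left(\left(4 + 2\right) 6 - 4\right)}{6} = - \frac{1}{3} + \frac{\left(-41\right) \left(6 \cdot 6 - 4\right)}{6} = - \frac{1}{3} + \frac{\left(-41\right) \left(36 - 4\right)}{6} = - \frac{1}{3} + \frac{\left(-41\right) 32}{6} = - \frac{1}{3} + \frac{1}{6} \left(-1312\right) = - \frac{1}{3} - \frac{656}{3} = -219$)
$\left(X - 200\right) 265 = \left(-219 - 200\right) 265 = \left(-419\right) 265 = -111035$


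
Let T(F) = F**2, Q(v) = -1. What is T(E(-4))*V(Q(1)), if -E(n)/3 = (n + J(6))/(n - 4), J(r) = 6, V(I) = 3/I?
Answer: -27/16 ≈ -1.6875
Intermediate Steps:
E(n) = -3*(6 + n)/(-4 + n) (E(n) = -3*(n + 6)/(n - 4) = -3*(6 + n)/(-4 + n))
T(E(-4))*V(Q(1)) = (3*(-6 - 1*(-4))/(-4 - 4))**2*(3/(-1)) = (3*(-6 + 4)/(-8))**2*(3*(-1)) = (3*(-1/8)*(-2))**2*(-3) = (3/4)**2*(-3) = (9/16)*(-3) = -27/16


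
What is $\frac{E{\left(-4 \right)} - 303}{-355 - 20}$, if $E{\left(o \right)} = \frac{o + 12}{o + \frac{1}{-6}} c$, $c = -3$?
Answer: $\frac{2477}{3125} \approx 0.79264$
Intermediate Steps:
$E{\left(o \right)} = - \frac{3 \left(12 + o\right)}{- \frac{1}{6} + o}$ ($E{\left(o \right)} = \frac{o + 12}{o + \frac{1}{-6}} \left(-3\right) = \frac{12 + o}{o - \frac{1}{6}} \left(-3\right) = \frac{12 + o}{- \frac{1}{6} + o} \left(-3\right) = - \frac{3 \left(12 + o\right)}{- \frac{1}{6} + o}$)
$\frac{E{\left(-4 \right)} - 303}{-355 - 20} = \frac{\frac{18 \left(-12 - -4\right)}{-1 + 6 \left(-4\right)} - 303}{-355 - 20} = \frac{\frac{18 \left(-12 + 4\right)}{-1 - 24} - 303}{-375} = \left(18 \frac{1}{-25} \left(-8\right) - 303\right) \left(- \frac{1}{375}\right) = \left(18 \left(- \frac{1}{25}\right) \left(-8\right) - 303\right) \left(- \frac{1}{375}\right) = \left(\frac{144}{25} - 303\right) \left(- \frac{1}{375}\right) = \left(- \frac{7431}{25}\right) \left(- \frac{1}{375}\right) = \frac{2477}{3125}$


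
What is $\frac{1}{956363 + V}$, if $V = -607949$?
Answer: $\frac{1}{348414} \approx 2.8701 \cdot 10^{-6}$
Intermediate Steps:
$\frac{1}{956363 + V} = \frac{1}{956363 - 607949} = \frac{1}{348414}$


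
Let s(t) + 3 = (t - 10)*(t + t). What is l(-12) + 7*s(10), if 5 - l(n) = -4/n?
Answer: -49/3 ≈ -16.333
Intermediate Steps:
l(n) = 5 + 4/n (l(n) = 5 - (-4)/n = 5 + 4/n)
s(t) = -3 + 2*t*(-10 + t) (s(t) = -3 + (t - 10)*(t + t) = -3 + (-10 + t)*(2*t) = -3 + 2*t*(-10 + t))
l(-12) + 7*s(10) = (5 + 4/(-12)) + 7*(-3 - 20*10 + 2*10²) = (5 + 4*(-1/12)) + 7*(-3 - 200 + 2*100) = (5 - ⅓) + 7*(-3 - 200 + 200) = 14/3 + 7*(-3) = 14/3 - 21 = -49/3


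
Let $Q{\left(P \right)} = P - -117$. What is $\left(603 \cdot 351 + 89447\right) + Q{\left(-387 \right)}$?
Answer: $300830$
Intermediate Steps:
$Q{\left(P \right)} = 117 + P$ ($Q{\left(P \right)} = P + 117 = 117 + P$)
$\left(603 \cdot 351 + 89447\right) + Q{\left(-387 \right)} = \left(603 \cdot 351 + 89447\right) + \left(117 - 387\right) = \left(211653 + 89447\right) - 270 = 301100 - 270 = 300830$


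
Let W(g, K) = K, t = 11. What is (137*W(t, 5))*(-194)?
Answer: -132890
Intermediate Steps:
(137*W(t, 5))*(-194) = (137*5)*(-194) = 685*(-194) = -132890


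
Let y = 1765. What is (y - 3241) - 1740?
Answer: -3216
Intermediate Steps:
(y - 3241) - 1740 = (1765 - 3241) - 1740 = -1476 - 1740 = -3216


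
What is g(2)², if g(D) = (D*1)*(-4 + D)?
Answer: 16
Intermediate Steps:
g(D) = D*(-4 + D)
g(2)² = (2*(-4 + 2))² = (2*(-2))² = (-4)² = 16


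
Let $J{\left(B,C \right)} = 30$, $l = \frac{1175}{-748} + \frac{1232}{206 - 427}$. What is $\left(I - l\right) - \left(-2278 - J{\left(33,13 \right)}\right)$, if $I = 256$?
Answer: $\frac{25001819}{9724} \approx 2571.1$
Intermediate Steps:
$l = - \frac{69483}{9724}$ ($l = 1175 \left(- \frac{1}{748}\right) + \frac{1232}{-221} = - \frac{1175}{748} + 1232 \left(- \frac{1}{221}\right) = - \frac{1175}{748} - \frac{1232}{221} = - \frac{69483}{9724} \approx -7.1455$)
$\left(I - l\right) - \left(-2278 - J{\left(33,13 \right)}\right) = \left(256 - - \frac{69483}{9724}\right) - \left(-2278 - 30\right) = \left(256 + \frac{69483}{9724}\right) - \left(-2278 - 30\right) = \frac{2558827}{9724} - -2308 = \frac{2558827}{9724} + 2308 = \frac{25001819}{9724}$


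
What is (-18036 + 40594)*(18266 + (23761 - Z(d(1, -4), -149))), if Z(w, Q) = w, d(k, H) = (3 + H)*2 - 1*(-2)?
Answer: 948045066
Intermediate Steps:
d(k, H) = 8 + 2*H (d(k, H) = (6 + 2*H) + 2 = 8 + 2*H)
(-18036 + 40594)*(18266 + (23761 - Z(d(1, -4), -149))) = (-18036 + 40594)*(18266 + (23761 - (8 + 2*(-4)))) = 22558*(18266 + (23761 - (8 - 8))) = 22558*(18266 + (23761 - 1*0)) = 22558*(18266 + (23761 + 0)) = 22558*(18266 + 23761) = 22558*42027 = 948045066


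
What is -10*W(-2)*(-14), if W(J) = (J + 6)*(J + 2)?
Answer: 0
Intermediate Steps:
W(J) = (2 + J)*(6 + J) (W(J) = (6 + J)*(2 + J) = (2 + J)*(6 + J))
-10*W(-2)*(-14) = -10*(12 + (-2)² + 8*(-2))*(-14) = -10*(12 + 4 - 16)*(-14) = -10*0*(-14) = 0*(-14) = 0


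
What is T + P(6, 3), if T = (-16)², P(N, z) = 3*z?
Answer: 265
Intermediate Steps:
T = 256
T + P(6, 3) = 256 + 3*3 = 256 + 9 = 265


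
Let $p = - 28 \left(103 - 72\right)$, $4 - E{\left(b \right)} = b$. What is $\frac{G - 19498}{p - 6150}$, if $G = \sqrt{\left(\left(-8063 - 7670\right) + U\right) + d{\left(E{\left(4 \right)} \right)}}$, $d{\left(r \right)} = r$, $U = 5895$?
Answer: $\frac{9749}{3509} - \frac{i \sqrt{9838}}{7018} \approx 2.7783 - 0.014133 i$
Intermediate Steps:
$E{\left(b \right)} = 4 - b$
$G = i \sqrt{9838}$ ($G = \sqrt{\left(\left(-8063 - 7670\right) + 5895\right) + \left(4 - 4\right)} = \sqrt{\left(-15733 + 5895\right) + \left(4 - 4\right)} = \sqrt{-9838 + 0} = \sqrt{-9838} = i \sqrt{9838} \approx 99.187 i$)
$p = -868$ ($p = \left(-28\right) 31 = -868$)
$\frac{G - 19498}{p - 6150} = \frac{i \sqrt{9838} - 19498}{-868 - 6150} = \frac{-19498 + i \sqrt{9838}}{-7018} = \left(-19498 + i \sqrt{9838}\right) \left(- \frac{1}{7018}\right) = \frac{9749}{3509} - \frac{i \sqrt{9838}}{7018}$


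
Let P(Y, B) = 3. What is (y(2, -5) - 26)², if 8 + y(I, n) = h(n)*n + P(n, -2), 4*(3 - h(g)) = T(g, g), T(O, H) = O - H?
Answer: 2116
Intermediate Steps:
h(g) = 3 (h(g) = 3 - (g - g)/4 = 3 - ¼*0 = 3 + 0 = 3)
y(I, n) = -5 + 3*n (y(I, n) = -8 + (3*n + 3) = -8 + (3 + 3*n) = -5 + 3*n)
(y(2, -5) - 26)² = ((-5 + 3*(-5)) - 26)² = ((-5 - 15) - 26)² = (-20 - 26)² = (-46)² = 2116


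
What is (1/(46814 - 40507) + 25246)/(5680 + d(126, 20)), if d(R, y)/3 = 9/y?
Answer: 3184530460/716645489 ≈ 4.4437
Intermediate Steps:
d(R, y) = 27/y (d(R, y) = 3*(9/y) = 27/y)
(1/(46814 - 40507) + 25246)/(5680 + d(126, 20)) = (1/(46814 - 40507) + 25246)/(5680 + 27/20) = (1/6307 + 25246)/(5680 + 27*(1/20)) = (1/6307 + 25246)/(5680 + 27/20) = 159226523/(6307*(113627/20)) = (159226523/6307)*(20/113627) = 3184530460/716645489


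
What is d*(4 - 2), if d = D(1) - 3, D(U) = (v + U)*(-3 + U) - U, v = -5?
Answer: 8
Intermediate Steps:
D(U) = -U + (-5 + U)*(-3 + U) (D(U) = (-5 + U)*(-3 + U) - U = -U + (-5 + U)*(-3 + U))
d = 4 (d = (15 + 1² - 9*1) - 3 = (15 + 1 - 9) - 3 = 7 - 3 = 4)
d*(4 - 2) = 4*(4 - 2) = 4*2 = 8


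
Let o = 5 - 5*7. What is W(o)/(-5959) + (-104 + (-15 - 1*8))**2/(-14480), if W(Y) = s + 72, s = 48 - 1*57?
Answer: -97024951/86286320 ≈ -1.1245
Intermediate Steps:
o = -30 (o = 5 - 35 = -30)
s = -9 (s = 48 - 57 = -9)
W(Y) = 63 (W(Y) = -9 + 72 = 63)
W(o)/(-5959) + (-104 + (-15 - 1*8))**2/(-14480) = 63/(-5959) + (-104 + (-15 - 1*8))**2/(-14480) = 63*(-1/5959) + (-104 + (-15 - 8))**2*(-1/14480) = -63/5959 + (-104 - 23)**2*(-1/14480) = -63/5959 + (-127)**2*(-1/14480) = -63/5959 + 16129*(-1/14480) = -63/5959 - 16129/14480 = -97024951/86286320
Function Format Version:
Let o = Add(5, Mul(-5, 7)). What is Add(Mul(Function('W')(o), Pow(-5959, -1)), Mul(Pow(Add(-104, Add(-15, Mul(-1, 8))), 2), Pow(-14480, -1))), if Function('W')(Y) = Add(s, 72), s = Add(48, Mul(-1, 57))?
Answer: Rational(-97024951, 86286320) ≈ -1.1245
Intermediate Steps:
o = -30 (o = Add(5, -35) = -30)
s = -9 (s = Add(48, -57) = -9)
Function('W')(Y) = 63 (Function('W')(Y) = Add(-9, 72) = 63)
Add(Mul(Function('W')(o), Pow(-5959, -1)), Mul(Pow(Add(-104, Add(-15, Mul(-1, 8))), 2), Pow(-14480, -1))) = Add(Mul(63, Pow(-5959, -1)), Mul(Pow(Add(-104, Add(-15, Mul(-1, 8))), 2), Pow(-14480, -1))) = Add(Mul(63, Rational(-1, 5959)), Mul(Pow(Add(-104, Add(-15, -8)), 2), Rational(-1, 14480))) = Add(Rational(-63, 5959), Mul(Pow(Add(-104, -23), 2), Rational(-1, 14480))) = Add(Rational(-63, 5959), Mul(Pow(-127, 2), Rational(-1, 14480))) = Add(Rational(-63, 5959), Mul(16129, Rational(-1, 14480))) = Add(Rational(-63, 5959), Rational(-16129, 14480)) = Rational(-97024951, 86286320)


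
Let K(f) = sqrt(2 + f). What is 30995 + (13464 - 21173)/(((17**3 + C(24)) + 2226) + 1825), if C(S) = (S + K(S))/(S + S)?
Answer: 2869354539381289/92577323795 + 185016*sqrt(26)/92577323795 ≈ 30994.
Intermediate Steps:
C(S) = (S + sqrt(2 + S))/(2*S) (C(S) = (S + sqrt(2 + S))/(S + S) = (S + sqrt(2 + S))/((2*S)) = (S + sqrt(2 + S))*(1/(2*S)) = (S + sqrt(2 + S))/(2*S))
30995 + (13464 - 21173)/(((17**3 + C(24)) + 2226) + 1825) = 30995 + (13464 - 21173)/(((17**3 + (1/2)*(24 + sqrt(2 + 24))/24) + 2226) + 1825) = 30995 - 7709/(((4913 + (1/2)*(1/24)*(24 + sqrt(26))) + 2226) + 1825) = 30995 - 7709/(((4913 + (1/2 + sqrt(26)/48)) + 2226) + 1825) = 30995 - 7709/(((9827/2 + sqrt(26)/48) + 2226) + 1825) = 30995 - 7709/((14279/2 + sqrt(26)/48) + 1825) = 30995 - 7709/(17929/2 + sqrt(26)/48)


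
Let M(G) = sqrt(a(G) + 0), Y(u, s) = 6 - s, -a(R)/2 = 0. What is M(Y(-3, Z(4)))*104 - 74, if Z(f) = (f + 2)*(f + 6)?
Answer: -74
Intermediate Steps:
a(R) = 0 (a(R) = -2*0 = 0)
Z(f) = (2 + f)*(6 + f)
M(G) = 0 (M(G) = sqrt(0 + 0) = sqrt(0) = 0)
M(Y(-3, Z(4)))*104 - 74 = 0*104 - 74 = 0 - 74 = -74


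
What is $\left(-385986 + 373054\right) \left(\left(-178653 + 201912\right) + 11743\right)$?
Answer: $-452645864$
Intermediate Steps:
$\left(-385986 + 373054\right) \left(\left(-178653 + 201912\right) + 11743\right) = - 12932 \left(23259 + 11743\right) = \left(-12932\right) 35002 = -452645864$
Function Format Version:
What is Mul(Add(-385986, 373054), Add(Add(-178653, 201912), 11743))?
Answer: -452645864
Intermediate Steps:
Mul(Add(-385986, 373054), Add(Add(-178653, 201912), 11743)) = Mul(-12932, Add(23259, 11743)) = Mul(-12932, 35002) = -452645864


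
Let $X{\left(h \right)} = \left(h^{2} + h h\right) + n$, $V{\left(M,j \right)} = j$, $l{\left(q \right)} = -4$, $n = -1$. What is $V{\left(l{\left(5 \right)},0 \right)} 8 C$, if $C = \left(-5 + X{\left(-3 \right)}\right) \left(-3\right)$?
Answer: $0$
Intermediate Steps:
$X{\left(h \right)} = -1 + 2 h^{2}$ ($X{\left(h \right)} = \left(h^{2} + h h\right) - 1 = \left(h^{2} + h^{2}\right) - 1 = 2 h^{2} - 1 = -1 + 2 h^{2}$)
$C = -36$ ($C = \left(-5 - \left(1 - 2 \left(-3\right)^{2}\right)\right) \left(-3\right) = \left(-5 + \left(-1 + 2 \cdot 9\right)\right) \left(-3\right) = \left(-5 + \left(-1 + 18\right)\right) \left(-3\right) = \left(-5 + 17\right) \left(-3\right) = 12 \left(-3\right) = -36$)
$V{\left(l{\left(5 \right)},0 \right)} 8 C = 0 \cdot 8 \left(-36\right) = 0 \left(-36\right) = 0$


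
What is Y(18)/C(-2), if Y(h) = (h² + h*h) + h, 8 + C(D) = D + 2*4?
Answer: -333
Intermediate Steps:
C(D) = D (C(D) = -8 + (D + 2*4) = -8 + (D + 8) = -8 + (8 + D) = D)
Y(h) = h + 2*h² (Y(h) = (h² + h²) + h = 2*h² + h = h + 2*h²)
Y(18)/C(-2) = (18*(1 + 2*18))/(-2) = (18*(1 + 36))*(-½) = (18*37)*(-½) = 666*(-½) = -333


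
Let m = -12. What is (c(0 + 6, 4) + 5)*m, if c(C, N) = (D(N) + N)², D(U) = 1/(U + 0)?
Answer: -1107/4 ≈ -276.75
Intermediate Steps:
D(U) = 1/U
c(C, N) = (N + 1/N)² (c(C, N) = (1/N + N)² = (N + 1/N)²)
(c(0 + 6, 4) + 5)*m = ((1 + 4²)²/4² + 5)*(-12) = ((1 + 16)²/16 + 5)*(-12) = ((1/16)*17² + 5)*(-12) = ((1/16)*289 + 5)*(-12) = (289/16 + 5)*(-12) = (369/16)*(-12) = -1107/4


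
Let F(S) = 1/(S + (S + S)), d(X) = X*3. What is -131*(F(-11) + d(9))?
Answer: -116590/33 ≈ -3533.0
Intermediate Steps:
d(X) = 3*X
F(S) = 1/(3*S) (F(S) = 1/(S + 2*S) = 1/(3*S))
-131*(F(-11) + d(9)) = -131*((1/3)/(-11) + 3*9) = -131*((1/3)*(-1/11) + 27) = -131*(-1/33 + 27) = -131*890/33 = -116590/33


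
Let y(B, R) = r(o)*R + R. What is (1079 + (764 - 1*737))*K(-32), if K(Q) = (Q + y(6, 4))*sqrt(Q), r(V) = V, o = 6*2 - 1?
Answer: 70784*I*sqrt(2) ≈ 1.001e+5*I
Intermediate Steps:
o = 11 (o = 12 - 1 = 11)
y(B, R) = 12*R (y(B, R) = 11*R + R = 12*R)
K(Q) = sqrt(Q)*(48 + Q) (K(Q) = (Q + 12*4)*sqrt(Q) = (Q + 48)*sqrt(Q) = (48 + Q)*sqrt(Q) = sqrt(Q)*(48 + Q))
(1079 + (764 - 1*737))*K(-32) = (1079 + (764 - 1*737))*(sqrt(-32)*(48 - 32)) = (1079 + (764 - 737))*((4*I*sqrt(2))*16) = (1079 + 27)*(64*I*sqrt(2)) = 1106*(64*I*sqrt(2)) = 70784*I*sqrt(2)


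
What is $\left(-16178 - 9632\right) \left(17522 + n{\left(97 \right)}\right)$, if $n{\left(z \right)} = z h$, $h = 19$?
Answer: $-499810650$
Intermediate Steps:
$n{\left(z \right)} = 19 z$ ($n{\left(z \right)} = z 19 = 19 z$)
$\left(-16178 - 9632\right) \left(17522 + n{\left(97 \right)}\right) = \left(-16178 - 9632\right) \left(17522 + 19 \cdot 97\right) = - 25810 \left(17522 + 1843\right) = \left(-25810\right) 19365 = -499810650$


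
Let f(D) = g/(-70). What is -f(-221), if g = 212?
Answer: 106/35 ≈ 3.0286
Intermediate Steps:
f(D) = -106/35 (f(D) = 212/(-70) = 212*(-1/70) = -106/35)
-f(-221) = -1*(-106/35) = 106/35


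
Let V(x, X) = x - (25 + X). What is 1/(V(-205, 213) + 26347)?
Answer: 1/25904 ≈ 3.8604e-5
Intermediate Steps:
V(x, X) = -25 + x - X (V(x, X) = x + (-25 - X) = -25 + x - X)
1/(V(-205, 213) + 26347) = 1/((-25 - 205 - 1*213) + 26347) = 1/((-25 - 205 - 213) + 26347) = 1/(-443 + 26347) = 1/25904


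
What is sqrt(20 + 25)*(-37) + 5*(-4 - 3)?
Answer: -35 - 111*sqrt(5) ≈ -283.20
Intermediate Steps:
sqrt(20 + 25)*(-37) + 5*(-4 - 3) = sqrt(45)*(-37) + 5*(-7) = (3*sqrt(5))*(-37) - 35 = -111*sqrt(5) - 35 = -35 - 111*sqrt(5)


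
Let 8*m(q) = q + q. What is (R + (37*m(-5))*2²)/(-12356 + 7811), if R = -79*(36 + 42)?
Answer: 6347/4545 ≈ 1.3965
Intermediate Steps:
R = -6162 (R = -79*78 = -6162)
m(q) = q/4 (m(q) = (q + q)/8 = (2*q)/8 = q/4)
(R + (37*m(-5))*2²)/(-12356 + 7811) = (-6162 + (37*((¼)*(-5)))*2²)/(-12356 + 7811) = (-6162 + (37*(-5/4))*4)/(-4545) = (-6162 - 185/4*4)*(-1/4545) = (-6162 - 185)*(-1/4545) = -6347*(-1/4545) = 6347/4545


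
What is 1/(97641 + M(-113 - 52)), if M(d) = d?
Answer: 1/97476 ≈ 1.0259e-5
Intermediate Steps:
1/(97641 + M(-113 - 52)) = 1/(97641 + (-113 - 52)) = 1/(97641 - 165) = 1/97476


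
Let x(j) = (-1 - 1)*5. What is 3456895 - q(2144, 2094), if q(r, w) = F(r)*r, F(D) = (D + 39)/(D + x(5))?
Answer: 3686166789/1067 ≈ 3.4547e+6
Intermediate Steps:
x(j) = -10 (x(j) = -2*5 = -10)
F(D) = (39 + D)/(-10 + D) (F(D) = (D + 39)/(D - 10) = (39 + D)/(-10 + D))
q(r, w) = r*(39 + r)/(-10 + r) (q(r, w) = ((39 + r)/(-10 + r))*r = r*(39 + r)/(-10 + r))
3456895 - q(2144, 2094) = 3456895 - 2144*(39 + 2144)/(-10 + 2144) = 3456895 - 2144*2183/2134 = 3456895 - 1*2340176/1067 = 3456895 - 2340176/1067 = 3686166789/1067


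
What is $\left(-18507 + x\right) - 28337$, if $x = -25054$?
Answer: $-71898$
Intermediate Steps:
$\left(-18507 + x\right) - 28337 = \left(-18507 - 25054\right) - 28337 = -43561 - 28337 = -71898$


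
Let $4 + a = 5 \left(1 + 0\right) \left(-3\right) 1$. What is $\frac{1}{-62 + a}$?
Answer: $- \frac{1}{81} \approx -0.012346$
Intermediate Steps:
$a = -19$ ($a = -4 + 5 \left(1 + 0\right) \left(-3\right) 1 = -4 + 5 \cdot 1 \left(-3\right) 1 = -4 + 5 \left(-3\right) 1 = -4 - 15 = -19$)
$\frac{1}{-62 + a} = \frac{1}{-62 - 19} = \frac{1}{-81} = - \frac{1}{81}$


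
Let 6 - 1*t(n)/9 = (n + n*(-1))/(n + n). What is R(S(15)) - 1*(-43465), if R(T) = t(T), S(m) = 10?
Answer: 43519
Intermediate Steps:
t(n) = 54 (t(n) = 54 - 9*(n + n*(-1))/(n + n) = 54 - 9*(n - n)/(2*n) = 54 - 0*1/(2*n) = 54 - 9*0 = 54 + 0 = 54)
R(T) = 54
R(S(15)) - 1*(-43465) = 54 - 1*(-43465) = 54 + 43465 = 43519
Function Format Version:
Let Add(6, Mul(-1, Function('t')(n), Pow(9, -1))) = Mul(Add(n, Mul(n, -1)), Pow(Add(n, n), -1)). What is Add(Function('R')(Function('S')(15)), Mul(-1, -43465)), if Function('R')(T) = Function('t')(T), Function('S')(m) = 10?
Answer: 43519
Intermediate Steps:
Function('t')(n) = 54 (Function('t')(n) = Add(54, Mul(-9, Mul(Add(n, Mul(n, -1)), Pow(Add(n, n), -1)))) = Add(54, Mul(-9, Mul(Add(n, Mul(-1, n)), Pow(Mul(2, n), -1)))) = Add(54, Mul(-9, Mul(0, Mul(Rational(1, 2), Pow(n, -1))))) = Add(54, Mul(-9, 0)) = Add(54, 0) = 54)
Function('R')(T) = 54
Add(Function('R')(Function('S')(15)), Mul(-1, -43465)) = Add(54, Mul(-1, -43465)) = Add(54, 43465) = 43519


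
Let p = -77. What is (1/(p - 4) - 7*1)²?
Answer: 322624/6561 ≈ 49.173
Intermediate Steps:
(1/(p - 4) - 7*1)² = (1/(-77 - 4) - 7*1)² = (1/(-81) - 7)² = (-1/81 - 7)² = (-568/81)² = 322624/6561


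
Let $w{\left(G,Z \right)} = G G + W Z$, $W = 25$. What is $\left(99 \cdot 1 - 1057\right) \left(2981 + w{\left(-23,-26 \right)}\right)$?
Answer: $-2739880$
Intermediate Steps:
$w{\left(G,Z \right)} = G^{2} + 25 Z$ ($w{\left(G,Z \right)} = G G + 25 Z = G^{2} + 25 Z$)
$\left(99 \cdot 1 - 1057\right) \left(2981 + w{\left(-23,-26 \right)}\right) = \left(99 \cdot 1 - 1057\right) \left(2981 + \left(\left(-23\right)^{2} + 25 \left(-26\right)\right)\right) = \left(99 - 1057\right) \left(2981 + \left(529 - 650\right)\right) = - 958 \left(2981 - 121\right) = \left(-958\right) 2860 = -2739880$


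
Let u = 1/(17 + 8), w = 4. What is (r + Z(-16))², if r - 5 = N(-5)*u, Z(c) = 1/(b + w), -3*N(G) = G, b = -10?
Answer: 2401/100 ≈ 24.010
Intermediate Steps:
N(G) = -G/3
u = 1/25 ≈ 0.040000
Z(c) = -⅙ (Z(c) = 1/(-10 + 4) = 1/(-6) = -⅙)
r = 76/15 (r = 5 - ⅓*(-5)*(1/25) = 5 + (5/3)*(1/25) = 5 + 1/15 = 76/15 ≈ 5.0667)
(r + Z(-16))² = (76/15 - ⅙)² = (49/10)² = 2401/100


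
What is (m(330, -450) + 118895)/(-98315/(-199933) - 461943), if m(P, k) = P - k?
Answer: -23926981775/92357551504 ≈ -0.25907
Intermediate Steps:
(m(330, -450) + 118895)/(-98315/(-199933) - 461943) = ((330 - 1*(-450)) + 118895)/(-98315/(-199933) - 461943) = ((330 + 450) + 118895)/(-98315*(-1/199933) - 461943) = (780 + 118895)/(98315/199933 - 461943) = 119675/(-92357551504/199933) = 119675*(-199933/92357551504) = -23926981775/92357551504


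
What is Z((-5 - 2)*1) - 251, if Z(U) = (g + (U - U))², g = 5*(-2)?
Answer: -151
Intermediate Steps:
g = -10
Z(U) = 100 (Z(U) = (-10 + (U - U))² = (-10 + 0)² = (-10)² = 100)
Z((-5 - 2)*1) - 251 = 100 - 251 = -151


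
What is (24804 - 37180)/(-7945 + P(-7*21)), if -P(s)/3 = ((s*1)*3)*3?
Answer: 221/71 ≈ 3.1127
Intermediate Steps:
P(s) = -27*s (P(s) = -3*(s*1)*3*3 = -3*s*3*3 = -3*3*s*3 = -27*s)
(24804 - 37180)/(-7945 + P(-7*21)) = (24804 - 37180)/(-7945 - (-189)*21) = -12376/(-7945 - 27*(-147)) = -12376/(-7945 + 3969) = -12376/(-3976) = -12376*(-1/3976) = 221/71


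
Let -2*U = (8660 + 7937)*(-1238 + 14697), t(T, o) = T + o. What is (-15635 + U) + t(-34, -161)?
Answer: -223410683/2 ≈ -1.1171e+8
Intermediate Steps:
U = -223379023/2 (U = -(8660 + 7937)*(-1238 + 14697)/2 = -16597*13459/2 = -½*223379023 = -223379023/2 ≈ -1.1169e+8)
(-15635 + U) + t(-34, -161) = (-15635 - 223379023/2) + (-34 - 161) = -223410293/2 - 195 = -223410683/2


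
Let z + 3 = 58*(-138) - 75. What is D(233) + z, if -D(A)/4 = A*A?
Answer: -225238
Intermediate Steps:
D(A) = -4*A**2 (D(A) = -4*A*A = -4*A**2)
z = -8082 (z = -3 + (58*(-138) - 75) = -3 + (-8004 - 75) = -3 - 8079 = -8082)
D(233) + z = -4*233**2 - 8082 = -4*54289 - 8082 = -217156 - 8082 = -225238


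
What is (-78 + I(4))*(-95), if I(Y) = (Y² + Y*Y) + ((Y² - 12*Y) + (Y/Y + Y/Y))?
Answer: 7220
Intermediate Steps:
I(Y) = 2 - 12*Y + 3*Y² (I(Y) = (Y² + Y²) + ((Y² - 12*Y) + (1 + 1)) = 2*Y² + ((Y² - 12*Y) + 2) = 2*Y² + (2 + Y² - 12*Y) = 2 - 12*Y + 3*Y²)
(-78 + I(4))*(-95) = (-78 + (2 - 12*4 + 3*4²))*(-95) = (-78 + (2 - 48 + 3*16))*(-95) = (-78 + (2 - 48 + 48))*(-95) = (-78 + 2)*(-95) = -76*(-95) = 7220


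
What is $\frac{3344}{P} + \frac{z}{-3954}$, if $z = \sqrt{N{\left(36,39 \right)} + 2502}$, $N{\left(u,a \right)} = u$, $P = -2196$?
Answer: $- \frac{836}{549} - \frac{\sqrt{282}}{1318} \approx -1.5355$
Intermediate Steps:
$z = 3 \sqrt{282}$ ($z = \sqrt{36 + 2502} = \sqrt{2538} = 3 \sqrt{282} \approx 50.379$)
$\frac{3344}{P} + \frac{z}{-3954} = \frac{3344}{-2196} + \frac{3 \sqrt{282}}{-3954} = 3344 \left(- \frac{1}{2196}\right) + 3 \sqrt{282} \left(- \frac{1}{3954}\right) = - \frac{836}{549} - \frac{\sqrt{282}}{1318}$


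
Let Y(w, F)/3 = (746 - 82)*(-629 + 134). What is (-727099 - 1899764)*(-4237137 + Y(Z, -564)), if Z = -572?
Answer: 13720570403751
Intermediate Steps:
Y(w, F) = -986040 (Y(w, F) = 3*((746 - 82)*(-629 + 134)) = 3*(664*(-495)) = 3*(-328680) = -986040)
(-727099 - 1899764)*(-4237137 + Y(Z, -564)) = (-727099 - 1899764)*(-4237137 - 986040) = -2626863*(-5223177) = 13720570403751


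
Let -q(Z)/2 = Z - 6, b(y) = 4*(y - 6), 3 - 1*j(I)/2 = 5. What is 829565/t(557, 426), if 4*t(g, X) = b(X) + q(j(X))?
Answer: 165913/85 ≈ 1951.9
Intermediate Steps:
j(I) = -4 (j(I) = 6 - 2*5 = 6 - 10 = -4)
b(y) = -24 + 4*y (b(y) = 4*(-6 + y) = -24 + 4*y)
q(Z) = 12 - 2*Z (q(Z) = -2*(Z - 6) = -2*(-6 + Z) = 12 - 2*Z)
t(g, X) = -1 + X (t(g, X) = ((-24 + 4*X) + (12 - 2*(-4)))/4 = ((-24 + 4*X) + (12 + 8))/4 = ((-24 + 4*X) + 20)/4 = (-4 + 4*X)/4 = -1 + X)
829565/t(557, 426) = 829565/(-1 + 426) = 829565/425 = 829565*(1/425) = 165913/85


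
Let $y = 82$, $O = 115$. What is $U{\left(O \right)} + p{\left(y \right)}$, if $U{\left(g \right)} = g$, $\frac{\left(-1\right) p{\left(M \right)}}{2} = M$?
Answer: $-49$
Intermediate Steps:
$p{\left(M \right)} = - 2 M$
$U{\left(O \right)} + p{\left(y \right)} = 115 - 164 = -49$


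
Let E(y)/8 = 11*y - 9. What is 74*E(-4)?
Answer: -31376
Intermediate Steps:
E(y) = -72 + 88*y (E(y) = 8*(11*y - 9) = 8*(-9 + 11*y) = -72 + 88*y)
74*E(-4) = 74*(-72 + 88*(-4)) = 74*(-72 - 352) = 74*(-424) = -31376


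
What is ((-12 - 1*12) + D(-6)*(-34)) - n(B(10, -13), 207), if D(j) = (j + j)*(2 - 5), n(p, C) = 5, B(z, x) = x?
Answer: -1253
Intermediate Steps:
D(j) = -6*j (D(j) = (2*j)*(-3) = -6*j)
((-12 - 1*12) + D(-6)*(-34)) - n(B(10, -13), 207) = ((-12 - 1*12) - 6*(-6)*(-34)) - 1*5 = ((-12 - 12) + 36*(-34)) - 5 = (-24 - 1224) - 5 = -1248 - 5 = -1253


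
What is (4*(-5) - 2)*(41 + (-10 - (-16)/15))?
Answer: -10582/15 ≈ -705.47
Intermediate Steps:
(4*(-5) - 2)*(41 + (-10 - (-16)/15)) = (-20 - 2)*(41 + (-10 - (-16)/15)) = -22*(41 + (-10 - 1*(-16/15))) = -22*(41 + (-10 + 16/15)) = -22*(41 - 134/15) = -22*481/15 = -10582/15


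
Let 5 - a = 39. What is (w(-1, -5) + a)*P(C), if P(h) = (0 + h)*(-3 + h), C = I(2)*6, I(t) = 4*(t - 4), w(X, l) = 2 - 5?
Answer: -90576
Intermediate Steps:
w(X, l) = -3
I(t) = -16 + 4*t (I(t) = 4*(-4 + t) = -16 + 4*t)
C = -48 (C = (-16 + 4*2)*6 = (-16 + 8)*6 = -8*6 = -48)
a = -34 (a = 5 - 1*39 = 5 - 39 = -34)
P(h) = h*(-3 + h)
(w(-1, -5) + a)*P(C) = (-3 - 34)*(-48*(-3 - 48)) = -(-1776)*(-51) = -37*2448 = -90576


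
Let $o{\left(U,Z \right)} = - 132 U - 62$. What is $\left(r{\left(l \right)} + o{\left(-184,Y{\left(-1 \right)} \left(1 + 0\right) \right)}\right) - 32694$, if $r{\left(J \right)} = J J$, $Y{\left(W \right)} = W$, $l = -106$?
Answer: $2768$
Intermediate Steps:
$o{\left(U,Z \right)} = -62 - 132 U$
$r{\left(J \right)} = J^{2}$
$\left(r{\left(l \right)} + o{\left(-184,Y{\left(-1 \right)} \left(1 + 0\right) \right)}\right) - 32694 = \left(\left(-106\right)^{2} - -24226\right) - 32694 = \left(11236 + \left(-62 + 24288\right)\right) - 32694 = \left(11236 + 24226\right) - 32694 = 35462 - 32694 = 2768$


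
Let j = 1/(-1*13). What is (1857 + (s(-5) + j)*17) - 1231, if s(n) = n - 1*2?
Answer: 6574/13 ≈ 505.69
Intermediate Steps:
j = -1/13 (j = 1/(-13) = -1/13 ≈ -0.076923)
s(n) = -2 + n (s(n) = n - 2 = -2 + n)
(1857 + (s(-5) + j)*17) - 1231 = (1857 + ((-2 - 5) - 1/13)*17) - 1231 = (1857 + (-7 - 1/13)*17) - 1231 = (1857 - 92/13*17) - 1231 = (1857 - 1564/13) - 1231 = 22577/13 - 1231 = 6574/13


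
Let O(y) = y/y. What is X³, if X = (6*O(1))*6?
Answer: 46656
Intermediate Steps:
O(y) = 1
X = 36 (X = (6*1)*6 = 6*6 = 36)
X³ = 36³ = 46656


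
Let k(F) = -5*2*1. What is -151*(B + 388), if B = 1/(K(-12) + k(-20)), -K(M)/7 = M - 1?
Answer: -4745779/81 ≈ -58590.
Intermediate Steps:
k(F) = -10 (k(F) = -10*1 = -10)
K(M) = 7 - 7*M (K(M) = -7*(M - 1) = -7*(-1 + M) = 7 - 7*M)
B = 1/81 (B = 1/((7 - 7*(-12)) - 10) = 1/((7 + 84) - 10) = 1/(91 - 10) = 1/81 ≈ 0.012346)
-151*(B + 388) = -151*(1/81 + 388) = -151*31429/81 = -4745779/81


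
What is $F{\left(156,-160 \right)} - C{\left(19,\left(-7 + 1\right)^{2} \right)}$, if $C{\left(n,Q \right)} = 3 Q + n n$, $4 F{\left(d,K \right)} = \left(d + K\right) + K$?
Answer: $-510$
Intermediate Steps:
$F{\left(d,K \right)} = \frac{K}{2} + \frac{d}{4}$ ($F{\left(d,K \right)} = \frac{\left(d + K\right) + K}{4} = \frac{\left(K + d\right) + K}{4} = \frac{d + 2 K}{4} = \frac{K}{2} + \frac{d}{4}$)
$C{\left(n,Q \right)} = n^{2} + 3 Q$ ($C{\left(n,Q \right)} = 3 Q + n^{2} = n^{2} + 3 Q$)
$F{\left(156,-160 \right)} - C{\left(19,\left(-7 + 1\right)^{2} \right)} = \left(\frac{1}{2} \left(-160\right) + \frac{1}{4} \cdot 156\right) - \left(19^{2} + 3 \left(-7 + 1\right)^{2}\right) = \left(-80 + 39\right) - \left(361 + 3 \left(-6\right)^{2}\right) = -41 - \left(361 + 3 \cdot 36\right) = -41 - \left(361 + 108\right) = -41 - 469 = -510$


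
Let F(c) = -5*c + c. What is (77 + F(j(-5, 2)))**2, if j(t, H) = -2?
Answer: 7225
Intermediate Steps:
F(c) = -4*c
(77 + F(j(-5, 2)))**2 = (77 - 4*(-2))**2 = (77 + 8)**2 = 85**2 = 7225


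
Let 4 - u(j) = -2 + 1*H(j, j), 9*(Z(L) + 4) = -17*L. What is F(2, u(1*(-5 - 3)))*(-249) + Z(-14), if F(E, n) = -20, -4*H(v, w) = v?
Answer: 45022/9 ≈ 5002.4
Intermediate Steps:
H(v, w) = -v/4
Z(L) = -4 - 17*L/9 (Z(L) = -4 + (-17*L)/9 = -4 - 17*L/9)
u(j) = 6 + j/4 (u(j) = 4 - (-2 + 1*(-j/4)) = 4 - (-2 - j/4) = 4 + (2 + j/4) = 6 + j/4)
F(2, u(1*(-5 - 3)))*(-249) + Z(-14) = -20*(-249) + (-4 - 17/9*(-14)) = 4980 + (-4 + 238/9) = 4980 + 202/9 = 45022/9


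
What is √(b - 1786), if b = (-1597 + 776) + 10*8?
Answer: 19*I*√7 ≈ 50.269*I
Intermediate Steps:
b = -741 (b = -821 + 80 = -741)
√(b - 1786) = √(-741 - 1786) = √(-2527) = 19*I*√7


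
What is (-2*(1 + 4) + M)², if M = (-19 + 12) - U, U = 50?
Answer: 4489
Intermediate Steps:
M = -57 (M = (-19 + 12) - 1*50 = -7 - 50 = -57)
(-2*(1 + 4) + M)² = (-2*(1 + 4) - 57)² = (-2*5 - 57)² = (-10 - 57)² = (-67)² = 4489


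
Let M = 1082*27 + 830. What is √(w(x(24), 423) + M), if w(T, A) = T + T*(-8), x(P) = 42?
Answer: 5*√1190 ≈ 172.48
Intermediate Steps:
M = 30044 (M = 29214 + 830 = 30044)
w(T, A) = -7*T (w(T, A) = T - 8*T = -7*T)
√(w(x(24), 423) + M) = √(-7*42 + 30044) = √(-294 + 30044) = √29750 = 5*√1190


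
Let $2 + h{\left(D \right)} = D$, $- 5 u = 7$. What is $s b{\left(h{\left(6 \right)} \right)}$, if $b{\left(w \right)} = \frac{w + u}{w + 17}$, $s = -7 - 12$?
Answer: $- \frac{247}{105} \approx -2.3524$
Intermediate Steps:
$u = - \frac{7}{5}$ ($u = \left(- \frac{1}{5}\right) 7 = - \frac{7}{5} \approx -1.4$)
$h{\left(D \right)} = -2 + D$
$s = -19$
$b{\left(w \right)} = \frac{- \frac{7}{5} + w}{17 + w}$ ($b{\left(w \right)} = \frac{w - \frac{7}{5}}{w + 17} = \frac{- \frac{7}{5} + w}{17 + w}$)
$s b{\left(h{\left(6 \right)} \right)} = - 19 \frac{- \frac{7}{5} + \left(-2 + 6\right)}{17 + \left(-2 + 6\right)} = - 19 \frac{- \frac{7}{5} + 4}{17 + 4} = - 19 \cdot \frac{1}{21} \cdot \frac{13}{5} = \left(-19\right) \frac{13}{105} = - \frac{247}{105}$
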